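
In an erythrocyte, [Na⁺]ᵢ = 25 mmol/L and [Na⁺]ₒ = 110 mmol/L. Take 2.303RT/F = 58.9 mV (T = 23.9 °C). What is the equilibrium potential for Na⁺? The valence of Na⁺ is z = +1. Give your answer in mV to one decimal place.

37.9 mV

E = (58.9/z) · log₁₀([Na⁺]_out/[Na⁺]_in) with z = +1.
= (58.9/1) · log₁₀(110/25) = 58.90 · log₁₀(4.4)
= 58.90 · (0.6435) = 37.90 mV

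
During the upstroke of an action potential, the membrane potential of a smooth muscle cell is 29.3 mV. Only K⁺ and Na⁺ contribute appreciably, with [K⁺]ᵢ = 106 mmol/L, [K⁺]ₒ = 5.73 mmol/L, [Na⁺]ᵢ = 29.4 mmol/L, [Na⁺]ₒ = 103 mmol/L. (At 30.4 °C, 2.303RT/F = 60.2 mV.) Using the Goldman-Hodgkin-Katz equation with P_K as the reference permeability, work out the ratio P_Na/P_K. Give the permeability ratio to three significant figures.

24.9

Let α = P_Na/P_K. GHK: Vm = 60.2·log₁₀[(Kₒ + α·Naₒ)/(Kᵢ + α·Naᵢ)].
10^(Vm/60.2) = 10^(29.3/60.2) = 3.067
So 3.067·(Kᵢ + α·Naᵢ) = Kₒ + α·Naₒ → α = (3.067·106.0 − 5.73) / (103.0 − 3.067·29.4)
α = (325.1 − 5.73) / (103.0 − 90.17) = 319.4/12.83 = 24.89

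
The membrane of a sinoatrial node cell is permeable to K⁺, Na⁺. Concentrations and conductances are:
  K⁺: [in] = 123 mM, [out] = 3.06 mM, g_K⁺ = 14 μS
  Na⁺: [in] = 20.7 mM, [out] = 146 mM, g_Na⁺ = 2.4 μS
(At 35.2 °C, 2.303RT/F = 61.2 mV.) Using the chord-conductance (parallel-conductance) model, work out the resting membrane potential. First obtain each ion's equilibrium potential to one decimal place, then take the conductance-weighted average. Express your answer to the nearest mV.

E_K⁺ = (61.2/1)·log₁₀(3.06/123) = -98.2 mV
E_Na⁺ = (61.2/1)·log₁₀(146/20.7) = 51.9 mV
Vm = (Σ gᵢEᵢ)/(Σ gᵢ) = (14·-98.2 + 2.4·51.9) / (14 + 2.4)
= -1250.24 / 16.4 = -76.23 mV

-76 mV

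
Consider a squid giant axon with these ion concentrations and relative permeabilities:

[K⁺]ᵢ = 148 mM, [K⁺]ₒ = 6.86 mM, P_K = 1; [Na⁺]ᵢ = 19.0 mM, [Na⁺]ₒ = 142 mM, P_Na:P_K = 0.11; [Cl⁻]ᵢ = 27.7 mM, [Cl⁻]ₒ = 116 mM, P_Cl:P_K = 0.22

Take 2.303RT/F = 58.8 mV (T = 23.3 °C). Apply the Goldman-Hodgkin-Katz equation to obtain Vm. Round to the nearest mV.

-46 mV

Vm = 58.8 · log₁₀[(Σ P·[cation]ₒ + Σ P·[anion]ᵢ) / (Σ P·[cation]ᵢ + Σ P·[anion]ₒ)]
Numerator = 1×6.86 + 0.11×142 + 0.22×27.7 = 28.57
Denominator = 1×148 + 0.11×19.0 + 0.22×116 = 175.6
Vm = 58.8 · log₁₀(0.16271) = 58.8 × (-0.7886) = -46.37 mV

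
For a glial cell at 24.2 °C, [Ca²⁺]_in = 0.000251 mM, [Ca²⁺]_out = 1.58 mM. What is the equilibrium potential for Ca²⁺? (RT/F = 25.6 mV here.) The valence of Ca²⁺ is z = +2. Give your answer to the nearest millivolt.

112 mV

E = (25.6/z) · ln([Ca²⁺]_out/[Ca²⁺]_in) with z = +2.
= (25.6/2) · ln(1.58/0.000251) = 12.80 · ln(6295)
= 12.80 · (8.7475) = 111.97 mV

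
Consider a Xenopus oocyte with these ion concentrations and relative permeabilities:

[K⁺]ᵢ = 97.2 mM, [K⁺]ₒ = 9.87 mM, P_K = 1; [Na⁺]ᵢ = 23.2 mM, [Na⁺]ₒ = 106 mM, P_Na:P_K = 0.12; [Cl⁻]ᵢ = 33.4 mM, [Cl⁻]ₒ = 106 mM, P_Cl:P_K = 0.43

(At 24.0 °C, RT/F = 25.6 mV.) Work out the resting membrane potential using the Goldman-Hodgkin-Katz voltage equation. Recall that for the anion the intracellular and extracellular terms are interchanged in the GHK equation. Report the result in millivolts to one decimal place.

Vm = 25.6 · ln[(Σ P·[cation]ₒ + Σ P·[anion]ᵢ) / (Σ P·[cation]ᵢ + Σ P·[anion]ₒ)]
Numerator = 1×9.87 + 0.12×106 + 0.43×33.4 = 36.95
Denominator = 1×97.2 + 0.12×23.2 + 0.43×106 = 145.6
Vm = 25.6 · ln(0.25385) = 25.6 × (-1.3710) = -35.10 mV

-35.1 mV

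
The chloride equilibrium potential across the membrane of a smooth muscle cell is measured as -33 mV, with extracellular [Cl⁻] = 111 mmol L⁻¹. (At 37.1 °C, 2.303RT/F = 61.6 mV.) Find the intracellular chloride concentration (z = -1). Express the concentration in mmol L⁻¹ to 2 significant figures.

32 mmol L⁻¹

Nernst: E = (61.6/-1) · log₁₀([out]/[in]), so log₁₀([out]/[in]) = -33.0 × -1 / 61.6 = 0.5357.
[out]/[in] = 10^(0.5357) = 3.433.
[in] = 111 / 3.433 = 32.33 mmol L⁻¹.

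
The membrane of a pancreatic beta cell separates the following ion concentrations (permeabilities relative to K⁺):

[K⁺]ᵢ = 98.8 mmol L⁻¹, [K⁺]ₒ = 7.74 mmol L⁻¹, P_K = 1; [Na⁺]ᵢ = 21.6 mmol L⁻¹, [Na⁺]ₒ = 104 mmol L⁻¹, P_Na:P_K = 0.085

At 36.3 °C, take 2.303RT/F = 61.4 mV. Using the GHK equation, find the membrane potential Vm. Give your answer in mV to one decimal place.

-48.1 mV

Vm = 61.4 · log₁₀[(Σ P·[cation]ₒ + Σ P·[anion]ᵢ) / (Σ P·[cation]ᵢ + Σ P·[anion]ₒ)]
Numerator = 1×7.74 + 0.085×104 = 16.58
Denominator = 1×98.8 + 0.085×21.6 = 100.6
Vm = 61.4 · log₁₀(0.16475) = 61.4 × (-0.7832) = -48.09 mV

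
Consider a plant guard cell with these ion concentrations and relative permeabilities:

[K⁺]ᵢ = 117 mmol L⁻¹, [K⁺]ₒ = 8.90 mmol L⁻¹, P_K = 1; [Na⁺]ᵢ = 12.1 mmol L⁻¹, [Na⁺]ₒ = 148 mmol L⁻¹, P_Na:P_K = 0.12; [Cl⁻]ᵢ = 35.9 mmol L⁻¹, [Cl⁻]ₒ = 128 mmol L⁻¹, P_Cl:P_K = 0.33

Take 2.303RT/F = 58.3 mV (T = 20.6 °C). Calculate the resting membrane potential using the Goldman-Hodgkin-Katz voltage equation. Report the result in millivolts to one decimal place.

Vm = 58.3 · log₁₀[(Σ P·[cation]ₒ + Σ P·[anion]ᵢ) / (Σ P·[cation]ᵢ + Σ P·[anion]ₒ)]
Numerator = 1×8.90 + 0.12×148 + 0.33×35.9 = 38.51
Denominator = 1×117 + 0.12×12.1 + 0.33×128 = 160.7
Vm = 58.3 · log₁₀(0.23963) = 58.3 × (-0.6205) = -36.17 mV

-36.2 mV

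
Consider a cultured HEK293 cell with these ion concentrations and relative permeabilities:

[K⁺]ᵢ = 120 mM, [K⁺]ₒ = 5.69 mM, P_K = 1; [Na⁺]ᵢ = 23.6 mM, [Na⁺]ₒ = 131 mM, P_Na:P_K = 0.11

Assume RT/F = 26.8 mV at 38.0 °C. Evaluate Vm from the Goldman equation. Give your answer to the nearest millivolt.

-48 mV

Vm = 26.8 · ln[(Σ P·[cation]ₒ + Σ P·[anion]ᵢ) / (Σ P·[cation]ᵢ + Σ P·[anion]ₒ)]
Numerator = 1×5.69 + 0.11×131 = 20.1
Denominator = 1×120 + 0.11×23.6 = 122.6
Vm = 26.8 · ln(0.16395) = 26.8 × (-1.8082) = -48.46 mV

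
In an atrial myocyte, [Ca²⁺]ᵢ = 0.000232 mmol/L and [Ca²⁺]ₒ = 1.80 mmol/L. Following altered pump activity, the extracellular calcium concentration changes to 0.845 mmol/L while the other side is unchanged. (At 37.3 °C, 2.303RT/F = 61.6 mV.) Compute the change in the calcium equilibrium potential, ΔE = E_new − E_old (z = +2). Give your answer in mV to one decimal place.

E_old = (61.6/2)·log₁₀(1.80/0.000232) = 119.81 mV
E_new = (61.6/2)·log₁₀(0.845/0.000232) = 109.69 mV
ΔE = 109.69 − (119.81) = -10.12 mV

-10.1 mV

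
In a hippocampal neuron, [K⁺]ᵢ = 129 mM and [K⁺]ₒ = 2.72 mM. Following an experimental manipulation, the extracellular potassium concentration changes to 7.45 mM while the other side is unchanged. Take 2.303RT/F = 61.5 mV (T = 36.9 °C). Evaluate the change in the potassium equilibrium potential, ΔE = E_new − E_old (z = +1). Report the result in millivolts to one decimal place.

E_old = (61.5/1)·log₁₀(2.72/129) = -103.08 mV
E_new = (61.5/1)·log₁₀(7.45/129) = -76.16 mV
ΔE = -76.16 − (-103.08) = 26.91 mV

26.9 mV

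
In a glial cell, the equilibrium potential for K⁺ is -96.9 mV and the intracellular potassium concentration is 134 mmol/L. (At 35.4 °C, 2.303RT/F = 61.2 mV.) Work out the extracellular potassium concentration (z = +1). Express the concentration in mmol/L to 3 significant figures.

Nernst: E = (61.2/1) · log₁₀([out]/[in]), so log₁₀([out]/[in]) = -96.9 × 1 / 61.2 = -1.5833.
[out]/[in] = 10^(-1.5833) = 0.0261.
[out] = 0.0261 × 134 = 3.498 mmol/L.

3.50 mmol/L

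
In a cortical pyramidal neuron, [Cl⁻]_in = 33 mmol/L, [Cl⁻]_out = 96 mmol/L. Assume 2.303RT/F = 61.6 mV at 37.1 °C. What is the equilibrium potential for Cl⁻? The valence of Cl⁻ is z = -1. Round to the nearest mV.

-29 mV

E = (61.6/z) · log₁₀([Cl⁻]_out/[Cl⁻]_in) with z = -1.
For an anion, dividing by z = -1 reverses the sign.
= (61.6/-1) · log₁₀(96/33) = -61.60 · log₁₀(2.909)
= -61.60 · (0.4638) = -28.57 mV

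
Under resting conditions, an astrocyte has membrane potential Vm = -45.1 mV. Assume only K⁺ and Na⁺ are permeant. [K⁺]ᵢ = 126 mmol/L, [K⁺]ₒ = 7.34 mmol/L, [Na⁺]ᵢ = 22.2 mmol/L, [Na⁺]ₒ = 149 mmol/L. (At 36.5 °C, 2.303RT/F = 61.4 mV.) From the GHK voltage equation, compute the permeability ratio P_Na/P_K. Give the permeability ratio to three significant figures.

Let α = P_Na/P_K. GHK: Vm = 61.4·log₁₀[(Kₒ + α·Naₒ)/(Kᵢ + α·Naᵢ)].
10^(Vm/61.4) = 10^(-45.1/61.4) = 0.18428
So 0.18428·(Kᵢ + α·Naᵢ) = Kₒ + α·Naₒ → α = (0.18428·126.0 − 7.34) / (149.0 − 0.18428·22.2)
α = (23.22 − 7.34) / (149.0 − 4.091) = 15.88/144.9 = 0.1096

0.110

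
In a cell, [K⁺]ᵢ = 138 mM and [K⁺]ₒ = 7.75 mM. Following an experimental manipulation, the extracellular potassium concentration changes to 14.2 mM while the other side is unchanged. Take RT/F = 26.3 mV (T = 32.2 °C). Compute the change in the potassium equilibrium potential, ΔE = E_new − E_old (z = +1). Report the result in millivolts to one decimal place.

E_old = (26.3/1)·ln(7.75/138) = -75.73 mV
E_new = (26.3/1)·ln(14.2/138) = -59.81 mV
ΔE = -59.81 − (-75.73) = 15.93 mV

15.9 mV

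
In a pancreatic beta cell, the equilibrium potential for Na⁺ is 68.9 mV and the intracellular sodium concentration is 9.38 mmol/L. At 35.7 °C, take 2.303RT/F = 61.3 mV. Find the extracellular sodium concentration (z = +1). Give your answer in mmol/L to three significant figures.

125 mmol/L

Nernst: E = (61.3/1) · log₁₀([out]/[in]), so log₁₀([out]/[in]) = 68.9 × 1 / 61.3 = 1.1240.
[out]/[in] = 10^(1.1240) = 13.3.
[out] = 13.3 × 9.38 = 124.8 mmol/L.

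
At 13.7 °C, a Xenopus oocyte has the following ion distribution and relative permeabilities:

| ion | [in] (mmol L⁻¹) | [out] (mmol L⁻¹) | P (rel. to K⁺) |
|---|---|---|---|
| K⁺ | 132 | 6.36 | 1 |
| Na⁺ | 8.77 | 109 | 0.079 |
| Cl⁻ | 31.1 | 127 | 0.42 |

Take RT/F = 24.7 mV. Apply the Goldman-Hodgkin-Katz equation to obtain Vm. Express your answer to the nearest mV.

Vm = 24.7 · ln[(Σ P·[cation]ₒ + Σ P·[anion]ᵢ) / (Σ P·[cation]ᵢ + Σ P·[anion]ₒ)]
Numerator = 1×6.36 + 0.079×109 + 0.42×31.1 = 28.03
Denominator = 1×132 + 0.079×8.77 + 0.42×127 = 186
Vm = 24.7 · ln(0.15069) = 24.7 × (-1.8925) = -46.75 mV

-47 mV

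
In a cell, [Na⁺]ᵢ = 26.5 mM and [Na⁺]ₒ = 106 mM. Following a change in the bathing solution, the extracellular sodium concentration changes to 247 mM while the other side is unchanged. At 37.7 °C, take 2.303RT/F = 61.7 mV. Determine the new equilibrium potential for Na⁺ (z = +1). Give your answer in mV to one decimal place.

59.8 mV

After the shift: [Na⁺]_out = 247, [Na⁺]_in = 26.5 mM.
E_new = (61.7/1)·log₁₀(247/26.5) = 61.70 · (0.9695) = 59.82 mV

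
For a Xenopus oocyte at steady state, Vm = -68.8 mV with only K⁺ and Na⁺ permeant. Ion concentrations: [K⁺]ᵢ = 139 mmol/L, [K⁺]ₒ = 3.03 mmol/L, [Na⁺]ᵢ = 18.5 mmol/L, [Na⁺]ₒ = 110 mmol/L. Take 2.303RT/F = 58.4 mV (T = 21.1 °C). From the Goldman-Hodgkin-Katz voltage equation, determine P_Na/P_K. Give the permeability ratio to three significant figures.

Let α = P_Na/P_K. GHK: Vm = 58.4·log₁₀[(Kₒ + α·Naₒ)/(Kᵢ + α·Naᵢ)].
10^(Vm/58.4) = 10^(-68.8/58.4) = 0.066362
So 0.066362·(Kᵢ + α·Naᵢ) = Kₒ + α·Naₒ → α = (0.066362·139.0 − 3.03) / (110.0 − 0.066362·18.5)
α = (9.224 − 3.03) / (110.0 − 1.228) = 6.194/108.8 = 0.05695

0.0569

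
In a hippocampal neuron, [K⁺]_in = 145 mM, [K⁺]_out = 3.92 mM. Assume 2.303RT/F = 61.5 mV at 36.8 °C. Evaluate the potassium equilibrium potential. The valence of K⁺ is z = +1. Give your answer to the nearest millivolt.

E = (61.5/z) · log₁₀([K⁺]_out/[K⁺]_in) with z = +1.
= (61.5/1) · log₁₀(3.92/145) = 61.50 · log₁₀(0.02703)
= 61.50 · (-1.5681) = -96.44 mV

-96 mV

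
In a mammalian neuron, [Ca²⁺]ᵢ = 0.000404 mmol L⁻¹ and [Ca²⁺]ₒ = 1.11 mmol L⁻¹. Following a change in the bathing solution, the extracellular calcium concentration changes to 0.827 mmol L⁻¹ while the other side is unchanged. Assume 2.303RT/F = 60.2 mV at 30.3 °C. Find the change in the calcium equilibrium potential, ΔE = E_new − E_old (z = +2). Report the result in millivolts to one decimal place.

E_old = (60.2/2)·log₁₀(1.11/0.000404) = 103.51 mV
E_new = (60.2/2)·log₁₀(0.827/0.000404) = 99.66 mV
ΔE = 99.66 − (103.51) = -3.85 mV

-3.8 mV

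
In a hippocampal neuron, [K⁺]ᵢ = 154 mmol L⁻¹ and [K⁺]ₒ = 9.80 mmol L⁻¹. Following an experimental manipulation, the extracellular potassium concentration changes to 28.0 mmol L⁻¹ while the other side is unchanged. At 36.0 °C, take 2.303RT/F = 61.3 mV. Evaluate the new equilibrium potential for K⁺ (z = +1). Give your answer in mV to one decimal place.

-45.4 mV

After the shift: [K⁺]_out = 28.0, [K⁺]_in = 154 mmol L⁻¹.
E_new = (61.3/1)·log₁₀(28.0/154) = 61.30 · (-0.7404) = -45.38 mV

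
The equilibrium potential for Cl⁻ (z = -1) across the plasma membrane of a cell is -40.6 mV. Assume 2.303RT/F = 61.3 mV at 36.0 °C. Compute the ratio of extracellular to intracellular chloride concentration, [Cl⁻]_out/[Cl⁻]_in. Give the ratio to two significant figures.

log₁₀([out]/[in]) = E·z/(61.3) = -40.6 × -1 / 61.3 = 0.6623
[out]/[in] = 10^(0.6623) = 4.595

4.6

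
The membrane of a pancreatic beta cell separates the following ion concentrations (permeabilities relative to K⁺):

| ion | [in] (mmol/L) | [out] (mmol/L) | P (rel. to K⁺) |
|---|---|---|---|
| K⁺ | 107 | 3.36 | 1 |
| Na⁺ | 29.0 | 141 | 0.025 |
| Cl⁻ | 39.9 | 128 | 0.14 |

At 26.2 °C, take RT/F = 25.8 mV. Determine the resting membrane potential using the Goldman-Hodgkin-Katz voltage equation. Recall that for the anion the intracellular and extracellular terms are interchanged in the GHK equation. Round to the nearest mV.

-60 mV

Vm = 25.8 · ln[(Σ P·[cation]ₒ + Σ P·[anion]ᵢ) / (Σ P·[cation]ᵢ + Σ P·[anion]ₒ)]
Numerator = 1×3.36 + 0.025×141 + 0.14×39.9 = 12.47
Denominator = 1×107 + 0.025×29.0 + 0.14×128 = 125.6
Vm = 25.8 · ln(0.099256) = 25.8 × (-2.3101) = -59.60 mV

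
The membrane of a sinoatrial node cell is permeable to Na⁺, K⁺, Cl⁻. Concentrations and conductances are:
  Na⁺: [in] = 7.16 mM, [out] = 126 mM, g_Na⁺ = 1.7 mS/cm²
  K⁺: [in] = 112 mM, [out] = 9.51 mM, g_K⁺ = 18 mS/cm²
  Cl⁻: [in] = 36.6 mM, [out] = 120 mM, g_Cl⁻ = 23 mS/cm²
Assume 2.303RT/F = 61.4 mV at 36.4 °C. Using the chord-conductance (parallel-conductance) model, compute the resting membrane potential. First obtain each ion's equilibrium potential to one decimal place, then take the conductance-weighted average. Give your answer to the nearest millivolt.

-42 mV

E_Na⁺ = (61.4/1)·log₁₀(126/7.16) = 76.5 mV
E_K⁺ = (61.4/1)·log₁₀(9.51/112) = -65.8 mV
E_Cl⁻ = (61.4/-1)·log₁₀(120/36.6) = -31.7 mV
Vm = (Σ gᵢEᵢ)/(Σ gᵢ) = (1.7·76.5 + 18·-65.8 + 23·-31.7) / (1.7 + 18 + 23)
= -1783.45 / 42.7 = -41.77 mV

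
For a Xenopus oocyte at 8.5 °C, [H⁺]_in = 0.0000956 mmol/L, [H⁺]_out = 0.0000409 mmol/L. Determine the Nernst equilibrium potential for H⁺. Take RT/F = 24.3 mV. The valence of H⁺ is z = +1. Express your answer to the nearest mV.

-21 mV

E = (24.3/z) · ln([H⁺]_out/[H⁺]_in) with z = +1.
= (24.3/1) · ln(0.0000409/0.0000956) = 24.30 · ln(0.4278)
= 24.30 · (-0.8490) = -20.63 mV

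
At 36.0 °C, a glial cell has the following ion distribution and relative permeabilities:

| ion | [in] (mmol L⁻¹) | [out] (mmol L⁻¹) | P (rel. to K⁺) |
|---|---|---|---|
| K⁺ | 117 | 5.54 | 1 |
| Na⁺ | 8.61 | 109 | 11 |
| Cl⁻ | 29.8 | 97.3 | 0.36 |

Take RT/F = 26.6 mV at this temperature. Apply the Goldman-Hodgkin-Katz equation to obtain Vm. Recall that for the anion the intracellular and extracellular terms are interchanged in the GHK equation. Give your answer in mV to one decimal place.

Vm = 26.6 · ln[(Σ P·[cation]ₒ + Σ P·[anion]ᵢ) / (Σ P·[cation]ᵢ + Σ P·[anion]ₒ)]
Numerator = 1×5.54 + 11×109 + 0.36×29.8 = 1215
Denominator = 1×117 + 11×8.61 + 0.36×97.3 = 246.7
Vm = 26.6 · ln(4.9253) = 26.6 × (1.5944) = 42.41 mV

42.4 mV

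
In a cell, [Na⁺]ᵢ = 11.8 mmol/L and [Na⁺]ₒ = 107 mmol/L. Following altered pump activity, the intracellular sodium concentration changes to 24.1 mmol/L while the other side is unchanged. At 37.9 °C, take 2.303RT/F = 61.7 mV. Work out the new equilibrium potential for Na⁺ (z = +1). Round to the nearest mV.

40 mV

After the shift: [Na⁺]_out = 107, [Na⁺]_in = 24.1 mmol/L.
E_new = (61.7/1)·log₁₀(107/24.1) = 61.70 · (0.6474) = 39.94 mV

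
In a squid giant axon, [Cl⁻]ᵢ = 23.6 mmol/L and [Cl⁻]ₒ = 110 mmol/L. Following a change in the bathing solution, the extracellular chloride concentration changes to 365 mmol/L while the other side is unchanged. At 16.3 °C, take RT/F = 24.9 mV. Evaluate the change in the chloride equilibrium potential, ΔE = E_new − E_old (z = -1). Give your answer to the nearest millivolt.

E_old = (24.9/-1)·ln(110/23.6) = -38.33 mV
E_new = (24.9/-1)·ln(365/23.6) = -68.19 mV
ΔE = -68.19 − (-38.33) = -29.87 mV

-30 mV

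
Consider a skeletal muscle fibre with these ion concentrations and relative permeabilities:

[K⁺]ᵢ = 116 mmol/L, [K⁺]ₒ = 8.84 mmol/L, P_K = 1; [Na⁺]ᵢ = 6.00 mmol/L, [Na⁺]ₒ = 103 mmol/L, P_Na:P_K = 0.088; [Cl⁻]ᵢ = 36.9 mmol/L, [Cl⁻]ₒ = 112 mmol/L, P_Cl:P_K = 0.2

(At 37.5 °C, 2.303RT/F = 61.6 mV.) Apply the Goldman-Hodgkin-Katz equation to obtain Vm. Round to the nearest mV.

-46 mV

Vm = 61.6 · log₁₀[(Σ P·[cation]ₒ + Σ P·[anion]ᵢ) / (Σ P·[cation]ᵢ + Σ P·[anion]ₒ)]
Numerator = 1×8.84 + 0.088×103 + 0.2×36.9 = 25.28
Denominator = 1×116 + 0.088×6.00 + 0.2×112 = 138.9
Vm = 61.6 · log₁₀(0.18199) = 61.6 × (-0.7399) = -45.58 mV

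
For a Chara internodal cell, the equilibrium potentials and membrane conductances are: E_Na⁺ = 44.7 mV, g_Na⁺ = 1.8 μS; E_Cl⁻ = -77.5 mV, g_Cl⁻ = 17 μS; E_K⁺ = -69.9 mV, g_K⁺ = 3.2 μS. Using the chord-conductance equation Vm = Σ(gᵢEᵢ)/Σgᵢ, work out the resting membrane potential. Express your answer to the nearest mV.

-66 mV

Σ gᵢEᵢ = 1.8·(44.7) + 17·(-77.5) + 3.2·(-69.9) = -1460.72
Σ gᵢ = 1.8 + 17 + 3.2 = 22
Vm = -1460.72 / 22 = -66.40 mV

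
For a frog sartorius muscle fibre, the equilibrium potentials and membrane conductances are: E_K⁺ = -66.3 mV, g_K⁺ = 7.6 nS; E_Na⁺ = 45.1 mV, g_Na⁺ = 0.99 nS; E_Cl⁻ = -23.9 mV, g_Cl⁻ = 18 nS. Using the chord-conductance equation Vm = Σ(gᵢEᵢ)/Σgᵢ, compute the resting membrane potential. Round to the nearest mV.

Σ gᵢEᵢ = 7.6·(-66.3) + 0.99·(45.1) + 18·(-23.9) = -889.43
Σ gᵢ = 7.6 + 0.99 + 18 = 26.59
Vm = -889.43 / 26.59 = -33.45 mV

-33 mV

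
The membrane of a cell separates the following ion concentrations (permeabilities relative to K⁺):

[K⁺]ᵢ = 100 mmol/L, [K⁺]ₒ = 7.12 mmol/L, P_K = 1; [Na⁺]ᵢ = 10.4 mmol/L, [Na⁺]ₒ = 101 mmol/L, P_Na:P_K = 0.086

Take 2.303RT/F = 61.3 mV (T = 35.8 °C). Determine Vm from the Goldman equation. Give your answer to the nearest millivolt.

-49 mV

Vm = 61.3 · log₁₀[(Σ P·[cation]ₒ + Σ P·[anion]ᵢ) / (Σ P·[cation]ᵢ + Σ P·[anion]ₒ)]
Numerator = 1×7.12 + 0.086×101 = 15.81
Denominator = 1×100 + 0.086×10.4 = 100.9
Vm = 61.3 · log₁₀(0.15666) = 61.3 × (-0.8050) = -49.35 mV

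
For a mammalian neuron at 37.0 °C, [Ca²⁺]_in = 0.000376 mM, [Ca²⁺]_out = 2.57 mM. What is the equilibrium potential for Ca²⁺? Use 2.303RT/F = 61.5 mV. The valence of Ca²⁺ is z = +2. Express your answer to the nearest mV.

118 mV

E = (61.5/z) · log₁₀([Ca²⁺]_out/[Ca²⁺]_in) with z = +2.
= (61.5/2) · log₁₀(2.57/0.000376) = 30.75 · log₁₀(6835)
= 30.75 · (3.8347) = 117.92 mV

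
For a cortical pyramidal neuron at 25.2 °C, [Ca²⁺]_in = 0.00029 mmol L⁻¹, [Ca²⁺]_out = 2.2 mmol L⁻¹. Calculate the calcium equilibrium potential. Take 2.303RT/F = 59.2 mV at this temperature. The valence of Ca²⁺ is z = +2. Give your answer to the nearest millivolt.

115 mV

E = (59.2/z) · log₁₀([Ca²⁺]_out/[Ca²⁺]_in) with z = +2.
= (59.2/2) · log₁₀(2.2/0.00029) = 29.60 · log₁₀(7586)
= 29.60 · (3.8800) = 114.85 mV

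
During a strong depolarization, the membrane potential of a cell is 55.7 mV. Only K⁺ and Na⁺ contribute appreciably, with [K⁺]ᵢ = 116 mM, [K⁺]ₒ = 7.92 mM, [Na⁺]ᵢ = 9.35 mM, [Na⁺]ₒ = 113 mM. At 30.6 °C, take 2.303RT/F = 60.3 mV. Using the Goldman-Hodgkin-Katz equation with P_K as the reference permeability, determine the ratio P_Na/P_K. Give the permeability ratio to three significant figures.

Let α = P_Na/P_K. GHK: Vm = 60.3·log₁₀[(Kₒ + α·Naₒ)/(Kᵢ + α·Naᵢ)].
10^(Vm/60.3) = 10^(55.7/60.3) = 8.3891
So 8.3891·(Kᵢ + α·Naᵢ) = Kₒ + α·Naₒ → α = (8.3891·116.0 − 7.92) / (113.0 − 8.3891·9.35)
α = (973.1 − 7.92) / (113.0 − 78.44) = 965.2/34.56 = 27.93

27.9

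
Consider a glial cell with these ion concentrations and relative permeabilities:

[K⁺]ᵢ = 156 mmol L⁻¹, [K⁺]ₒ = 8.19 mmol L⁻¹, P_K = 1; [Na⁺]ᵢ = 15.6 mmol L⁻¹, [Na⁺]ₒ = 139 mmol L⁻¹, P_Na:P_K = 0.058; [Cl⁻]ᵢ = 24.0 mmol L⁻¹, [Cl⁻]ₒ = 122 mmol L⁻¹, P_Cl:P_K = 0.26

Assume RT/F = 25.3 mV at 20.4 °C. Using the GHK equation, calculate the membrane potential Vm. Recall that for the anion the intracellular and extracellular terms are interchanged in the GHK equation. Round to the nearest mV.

Vm = 25.3 · ln[(Σ P·[cation]ₒ + Σ P·[anion]ᵢ) / (Σ P·[cation]ᵢ + Σ P·[anion]ₒ)]
Numerator = 1×8.19 + 0.058×139 + 0.26×24.0 = 22.49
Denominator = 1×156 + 0.058×15.6 + 0.26×122 = 188.6
Vm = 25.3 · ln(0.11924) = 25.3 × (-2.1266) = -53.80 mV

-54 mV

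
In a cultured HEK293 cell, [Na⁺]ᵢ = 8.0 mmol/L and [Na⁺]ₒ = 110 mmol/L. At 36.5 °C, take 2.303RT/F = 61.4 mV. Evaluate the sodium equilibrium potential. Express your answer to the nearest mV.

70 mV

E = (61.4/z) · log₁₀([Na⁺]_out/[Na⁺]_in) with z = +1.
= (61.4/1) · log₁₀(110/8.0) = 61.40 · log₁₀(13.75)
= 61.40 · (1.1383) = 69.89 mV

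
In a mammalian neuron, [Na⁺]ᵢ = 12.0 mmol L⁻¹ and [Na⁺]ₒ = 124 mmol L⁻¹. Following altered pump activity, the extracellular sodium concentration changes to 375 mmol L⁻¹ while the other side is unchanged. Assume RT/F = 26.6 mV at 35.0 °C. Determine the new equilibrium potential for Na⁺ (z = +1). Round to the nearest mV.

92 mV

After the shift: [Na⁺]_out = 375, [Na⁺]_in = 12.0 mmol L⁻¹.
E_new = (26.6/1)·ln(375/12.0) = 26.60 · (3.4420) = 91.56 mV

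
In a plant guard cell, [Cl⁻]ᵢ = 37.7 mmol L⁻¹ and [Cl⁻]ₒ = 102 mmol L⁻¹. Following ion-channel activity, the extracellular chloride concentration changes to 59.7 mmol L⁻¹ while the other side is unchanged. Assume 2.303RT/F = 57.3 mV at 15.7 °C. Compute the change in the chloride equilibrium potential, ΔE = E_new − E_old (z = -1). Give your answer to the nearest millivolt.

13 mV

E_old = (57.3/-1)·log₁₀(102/37.7) = -24.77 mV
E_new = (57.3/-1)·log₁₀(59.7/37.7) = -11.44 mV
ΔE = -11.44 − (-24.77) = 13.33 mV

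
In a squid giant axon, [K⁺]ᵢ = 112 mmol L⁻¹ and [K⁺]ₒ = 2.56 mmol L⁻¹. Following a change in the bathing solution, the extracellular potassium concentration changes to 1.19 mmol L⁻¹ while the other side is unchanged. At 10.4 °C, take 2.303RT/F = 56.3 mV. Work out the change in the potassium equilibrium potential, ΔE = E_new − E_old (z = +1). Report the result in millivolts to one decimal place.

E_old = (56.3/1)·log₁₀(2.56/112) = -92.39 mV
E_new = (56.3/1)·log₁₀(1.19/112) = -111.12 mV
ΔE = -111.12 − (-92.39) = -18.73 mV

-18.7 mV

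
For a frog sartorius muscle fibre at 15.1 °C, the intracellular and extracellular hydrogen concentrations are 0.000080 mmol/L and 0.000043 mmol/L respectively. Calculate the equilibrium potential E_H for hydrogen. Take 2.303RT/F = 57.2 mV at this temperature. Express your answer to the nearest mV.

-15 mV

E = (57.2/z) · log₁₀([H⁺]_out/[H⁺]_in) with z = +1.
= (57.2/1) · log₁₀(0.000043/0.000080) = 57.20 · log₁₀(0.5375)
= 57.20 · (-0.2696) = -15.42 mV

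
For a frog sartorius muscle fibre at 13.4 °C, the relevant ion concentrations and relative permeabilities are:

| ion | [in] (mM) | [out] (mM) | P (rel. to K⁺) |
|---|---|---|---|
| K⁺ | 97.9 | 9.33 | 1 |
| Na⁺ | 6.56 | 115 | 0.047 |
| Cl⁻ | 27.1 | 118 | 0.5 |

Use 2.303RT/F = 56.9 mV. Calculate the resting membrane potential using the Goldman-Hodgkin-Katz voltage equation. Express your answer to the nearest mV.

-42 mV

Vm = 56.9 · log₁₀[(Σ P·[cation]ₒ + Σ P·[anion]ᵢ) / (Σ P·[cation]ᵢ + Σ P·[anion]ₒ)]
Numerator = 1×9.33 + 0.047×115 + 0.5×27.1 = 28.29
Denominator = 1×97.9 + 0.047×6.56 + 0.5×118 = 157.2
Vm = 56.9 · log₁₀(0.17992) = 56.9 × (-0.7449) = -42.39 mV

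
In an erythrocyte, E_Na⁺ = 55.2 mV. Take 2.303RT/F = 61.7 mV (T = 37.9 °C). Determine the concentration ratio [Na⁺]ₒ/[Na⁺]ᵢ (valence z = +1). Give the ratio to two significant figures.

log₁₀([out]/[in]) = E·z/(61.7) = 55.2 × 1 / 61.7 = 0.8947
[out]/[in] = 10^(0.8947) = 7.846

7.8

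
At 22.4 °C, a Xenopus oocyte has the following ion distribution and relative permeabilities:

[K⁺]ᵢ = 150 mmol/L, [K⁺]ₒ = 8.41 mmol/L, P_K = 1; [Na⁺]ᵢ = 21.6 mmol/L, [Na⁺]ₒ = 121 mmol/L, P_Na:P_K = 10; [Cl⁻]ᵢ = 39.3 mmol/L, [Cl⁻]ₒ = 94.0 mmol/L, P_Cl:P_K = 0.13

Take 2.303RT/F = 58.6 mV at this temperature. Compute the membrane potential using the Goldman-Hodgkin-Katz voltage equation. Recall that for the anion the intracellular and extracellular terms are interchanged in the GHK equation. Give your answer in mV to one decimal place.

29.9 mV

Vm = 58.6 · log₁₀[(Σ P·[cation]ₒ + Σ P·[anion]ᵢ) / (Σ P·[cation]ᵢ + Σ P·[anion]ₒ)]
Numerator = 1×8.41 + 10×121 + 0.13×39.3 = 1224
Denominator = 1×150 + 10×21.6 + 0.13×94.0 = 378.2
Vm = 58.6 · log₁₀(3.2349) = 58.6 × (0.5099) = 29.88 mV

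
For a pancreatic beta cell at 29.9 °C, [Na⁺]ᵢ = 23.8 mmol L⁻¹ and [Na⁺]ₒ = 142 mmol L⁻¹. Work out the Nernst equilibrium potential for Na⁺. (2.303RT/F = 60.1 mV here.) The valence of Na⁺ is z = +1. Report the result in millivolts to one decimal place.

46.6 mV

E = (60.1/z) · log₁₀([Na⁺]_out/[Na⁺]_in) with z = +1.
= (60.1/1) · log₁₀(142/23.8) = 60.10 · log₁₀(5.966)
= 60.10 · (0.7757) = 46.62 mV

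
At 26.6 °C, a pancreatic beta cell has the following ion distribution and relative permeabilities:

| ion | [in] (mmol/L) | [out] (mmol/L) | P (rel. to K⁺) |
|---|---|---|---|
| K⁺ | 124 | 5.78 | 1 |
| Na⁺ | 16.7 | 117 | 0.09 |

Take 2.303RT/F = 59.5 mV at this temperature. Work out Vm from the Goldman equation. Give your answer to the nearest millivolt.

-53 mV

Vm = 59.5 · log₁₀[(Σ P·[cation]ₒ + Σ P·[anion]ᵢ) / (Σ P·[cation]ᵢ + Σ P·[anion]ₒ)]
Numerator = 1×5.78 + 0.09×117 = 16.31
Denominator = 1×124 + 0.09×16.7 = 125.5
Vm = 59.5 · log₁₀(0.12996) = 59.5 × (-0.8862) = -52.73 mV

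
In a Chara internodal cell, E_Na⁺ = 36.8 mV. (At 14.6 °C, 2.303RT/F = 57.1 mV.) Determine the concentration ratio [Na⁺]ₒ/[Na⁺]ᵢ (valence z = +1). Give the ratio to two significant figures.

log₁₀([out]/[in]) = E·z/(57.1) = 36.8 × 1 / 57.1 = 0.6445
[out]/[in] = 10^(0.6445) = 4.41

4.4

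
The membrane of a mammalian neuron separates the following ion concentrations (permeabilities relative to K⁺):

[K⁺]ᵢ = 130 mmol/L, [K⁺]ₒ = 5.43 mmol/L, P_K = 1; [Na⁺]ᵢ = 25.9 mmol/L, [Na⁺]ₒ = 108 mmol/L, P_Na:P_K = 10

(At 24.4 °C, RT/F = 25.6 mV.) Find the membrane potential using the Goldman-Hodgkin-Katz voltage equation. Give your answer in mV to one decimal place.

Vm = 25.6 · ln[(Σ P·[cation]ₒ + Σ P·[anion]ᵢ) / (Σ P·[cation]ᵢ + Σ P·[anion]ₒ)]
Numerator = 1×5.43 + 10×108 = 1085
Denominator = 1×130 + 10×25.9 = 389
Vm = 25.6 · ln(2.7903) = 25.6 × (1.0262) = 26.27 mV

26.3 mV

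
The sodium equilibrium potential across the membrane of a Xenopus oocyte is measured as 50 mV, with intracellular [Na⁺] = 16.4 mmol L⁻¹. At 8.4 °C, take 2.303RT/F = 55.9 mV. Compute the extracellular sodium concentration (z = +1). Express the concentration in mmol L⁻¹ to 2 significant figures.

Nernst: E = (55.9/1) · log₁₀([out]/[in]), so log₁₀([out]/[in]) = 50.0 × 1 / 55.9 = 0.8945.
[out]/[in] = 10^(0.8945) = 7.842.
[out] = 7.842 × 16.4 = 128.6 mmol L⁻¹.

130 mmol L⁻¹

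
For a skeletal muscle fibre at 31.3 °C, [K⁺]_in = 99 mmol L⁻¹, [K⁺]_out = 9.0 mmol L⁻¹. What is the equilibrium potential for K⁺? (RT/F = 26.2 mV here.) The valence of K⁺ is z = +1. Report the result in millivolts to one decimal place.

-62.8 mV

E = (26.2/z) · ln([K⁺]_out/[K⁺]_in) with z = +1.
= (26.2/1) · ln(9.0/99) = 26.20 · ln(0.09091)
= 26.20 · (-2.3979) = -62.82 mV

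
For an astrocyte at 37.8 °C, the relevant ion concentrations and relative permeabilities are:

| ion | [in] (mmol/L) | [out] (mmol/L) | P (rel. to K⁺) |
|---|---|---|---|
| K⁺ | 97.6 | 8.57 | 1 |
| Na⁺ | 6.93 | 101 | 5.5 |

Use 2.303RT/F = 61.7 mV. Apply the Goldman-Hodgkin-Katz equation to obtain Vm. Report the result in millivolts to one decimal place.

Vm = 61.7 · log₁₀[(Σ P·[cation]ₒ + Σ P·[anion]ᵢ) / (Σ P·[cation]ᵢ + Σ P·[anion]ₒ)]
Numerator = 1×8.57 + 5.5×101 = 564.1
Denominator = 1×97.6 + 5.5×6.93 = 135.7
Vm = 61.7 · log₁₀(4.1563) = 61.7 × (0.6187) = 38.17 mV

38.2 mV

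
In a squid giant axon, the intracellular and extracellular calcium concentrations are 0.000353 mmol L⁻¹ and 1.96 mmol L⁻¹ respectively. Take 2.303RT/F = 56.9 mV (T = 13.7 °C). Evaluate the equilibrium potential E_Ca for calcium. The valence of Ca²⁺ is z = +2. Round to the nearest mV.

107 mV

E = (56.9/z) · log₁₀([Ca²⁺]_out/[Ca²⁺]_in) with z = +2.
= (56.9/2) · log₁₀(1.96/0.000353) = 28.45 · log₁₀(5552)
= 28.45 · (3.7445) = 106.53 mV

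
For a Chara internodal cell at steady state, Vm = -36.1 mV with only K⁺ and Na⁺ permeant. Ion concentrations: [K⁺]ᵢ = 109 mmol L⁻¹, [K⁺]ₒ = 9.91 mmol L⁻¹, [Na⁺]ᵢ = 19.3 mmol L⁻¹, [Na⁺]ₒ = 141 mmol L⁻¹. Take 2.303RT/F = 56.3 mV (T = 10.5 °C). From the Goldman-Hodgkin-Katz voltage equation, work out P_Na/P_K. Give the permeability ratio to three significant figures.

Let α = P_Na/P_K. GHK: Vm = 56.3·log₁₀[(Kₒ + α·Naₒ)/(Kᵢ + α·Naᵢ)].
10^(Vm/56.3) = 10^(-36.1/56.3) = 0.22845
So 0.22845·(Kᵢ + α·Naᵢ) = Kₒ + α·Naₒ → α = (0.22845·109.0 − 9.91) / (141.0 − 0.22845·19.3)
α = (24.9 − 9.91) / (141.0 − 4.409) = 14.99/136.6 = 0.1098

0.110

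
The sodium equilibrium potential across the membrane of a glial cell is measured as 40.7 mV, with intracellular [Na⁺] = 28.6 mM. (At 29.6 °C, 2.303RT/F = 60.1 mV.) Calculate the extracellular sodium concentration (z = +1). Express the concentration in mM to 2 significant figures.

Nernst: E = (60.1/1) · log₁₀([out]/[in]), so log₁₀([out]/[in]) = 40.7 × 1 / 60.1 = 0.6772.
[out]/[in] = 10^(0.6772) = 4.756.
[out] = 4.756 × 28.6 = 136 mM.

140 mM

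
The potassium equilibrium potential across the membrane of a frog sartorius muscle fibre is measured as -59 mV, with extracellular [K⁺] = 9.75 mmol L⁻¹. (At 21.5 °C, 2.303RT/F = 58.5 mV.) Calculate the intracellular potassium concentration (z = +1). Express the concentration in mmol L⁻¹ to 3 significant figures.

Nernst: E = (58.5/1) · log₁₀([out]/[in]), so log₁₀([out]/[in]) = -59.0 × 1 / 58.5 = -1.0085.
[out]/[in] = 10^(-1.0085) = 0.09805.
[in] = 9.75 / 0.09805 = 99.44 mmol L⁻¹.

99.4 mmol L⁻¹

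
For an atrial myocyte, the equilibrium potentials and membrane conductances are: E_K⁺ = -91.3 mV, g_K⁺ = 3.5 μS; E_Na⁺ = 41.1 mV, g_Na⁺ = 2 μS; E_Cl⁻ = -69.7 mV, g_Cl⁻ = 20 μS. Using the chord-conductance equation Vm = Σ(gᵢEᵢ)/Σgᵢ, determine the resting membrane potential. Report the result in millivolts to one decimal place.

Σ gᵢEᵢ = 3.5·(-91.3) + 2·(41.1) + 20·(-69.7) = -1631.35
Σ gᵢ = 3.5 + 2 + 20 = 25.5
Vm = -1631.35 / 25.5 = -63.97 mV

-64.0 mV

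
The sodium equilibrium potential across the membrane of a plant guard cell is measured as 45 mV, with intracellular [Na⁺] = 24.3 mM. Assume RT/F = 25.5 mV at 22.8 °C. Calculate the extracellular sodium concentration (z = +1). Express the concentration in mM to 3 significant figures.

Nernst: E = (25.5/1) · ln([out]/[in]), so ln([out]/[in]) = 45.0 × 1 / 25.5 = 1.7647.
[out]/[in] = e^(1.7647) = 5.84.
[out] = 5.84 × 24.3 = 141.9 mM.

142 mM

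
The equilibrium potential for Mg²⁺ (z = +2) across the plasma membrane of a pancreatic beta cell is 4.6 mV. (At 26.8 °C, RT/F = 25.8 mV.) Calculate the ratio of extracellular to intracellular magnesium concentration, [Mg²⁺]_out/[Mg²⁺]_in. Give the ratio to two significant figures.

ln([out]/[in]) = E·z/(25.8) = 4.6 × 2 / 25.8 = 0.3566
[out]/[in] = e^(0.3566) = 1.428

1.4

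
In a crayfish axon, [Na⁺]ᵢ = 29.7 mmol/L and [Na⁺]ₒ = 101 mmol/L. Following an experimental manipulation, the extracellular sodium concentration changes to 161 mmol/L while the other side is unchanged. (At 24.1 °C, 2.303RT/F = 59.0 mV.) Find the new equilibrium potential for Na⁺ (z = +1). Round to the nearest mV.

43 mV

After the shift: [Na⁺]_out = 161, [Na⁺]_in = 29.7 mmol/L.
E_new = (59.0/1)·log₁₀(161/29.7) = 59.00 · (0.7341) = 43.31 mV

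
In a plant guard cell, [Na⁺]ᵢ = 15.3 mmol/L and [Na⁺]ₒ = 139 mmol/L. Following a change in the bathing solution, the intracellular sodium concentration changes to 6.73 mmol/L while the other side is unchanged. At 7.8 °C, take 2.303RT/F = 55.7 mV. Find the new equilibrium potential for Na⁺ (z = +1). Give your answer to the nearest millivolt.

After the shift: [Na⁺]_out = 139, [Na⁺]_in = 6.73 mmol/L.
E_new = (55.7/1)·log₁₀(139/6.73) = 55.70 · (1.3150) = 73.25 mV

73 mV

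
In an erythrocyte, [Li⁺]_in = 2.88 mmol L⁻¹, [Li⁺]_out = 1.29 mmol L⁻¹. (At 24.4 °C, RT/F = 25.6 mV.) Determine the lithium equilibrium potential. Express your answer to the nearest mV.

E = (25.6/z) · ln([Li⁺]_out/[Li⁺]_in) with z = +1.
= (25.6/1) · ln(1.29/2.88) = 25.60 · ln(0.4479)
= 25.60 · (-0.8031) = -20.56 mV

-21 mV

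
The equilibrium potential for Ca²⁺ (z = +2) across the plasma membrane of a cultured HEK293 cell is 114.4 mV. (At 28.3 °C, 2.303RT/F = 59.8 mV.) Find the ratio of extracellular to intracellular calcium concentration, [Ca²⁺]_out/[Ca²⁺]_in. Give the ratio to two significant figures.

log₁₀([out]/[in]) = E·z/(59.8) = 114.4 × 2 / 59.8 = 3.8261
[out]/[in] = 10^(3.8261) = 6700

6700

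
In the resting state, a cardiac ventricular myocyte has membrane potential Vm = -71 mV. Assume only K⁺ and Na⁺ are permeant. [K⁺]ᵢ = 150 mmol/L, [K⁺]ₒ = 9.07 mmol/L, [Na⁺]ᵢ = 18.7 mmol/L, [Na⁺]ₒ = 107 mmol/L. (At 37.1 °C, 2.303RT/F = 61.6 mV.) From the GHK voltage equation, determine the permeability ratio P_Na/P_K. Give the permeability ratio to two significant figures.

Let α = P_Na/P_K. GHK: Vm = 61.6·log₁₀[(Kₒ + α·Naₒ)/(Kᵢ + α·Naᵢ)].
10^(Vm/61.6) = 10^(-71.0/61.6) = 0.070372
So 0.070372·(Kᵢ + α·Naᵢ) = Kₒ + α·Naₒ → α = (0.070372·150.0 − 9.07) / (107.0 − 0.070372·18.7)
α = (10.56 − 9.07) / (107.0 − 1.316) = 1.486/105.7 = 0.01406

0.014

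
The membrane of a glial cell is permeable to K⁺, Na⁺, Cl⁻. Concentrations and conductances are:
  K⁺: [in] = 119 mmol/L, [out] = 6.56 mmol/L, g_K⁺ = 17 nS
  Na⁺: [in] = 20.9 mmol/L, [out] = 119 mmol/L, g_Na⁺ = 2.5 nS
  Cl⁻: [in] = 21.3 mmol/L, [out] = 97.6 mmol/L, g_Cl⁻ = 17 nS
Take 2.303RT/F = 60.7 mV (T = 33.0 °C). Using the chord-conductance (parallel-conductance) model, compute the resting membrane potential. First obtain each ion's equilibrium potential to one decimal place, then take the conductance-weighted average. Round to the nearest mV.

E_K⁺ = (60.7/1)·log₁₀(6.56/119) = -76.4 mV
E_Na⁺ = (60.7/1)·log₁₀(119/20.9) = 45.9 mV
E_Cl⁻ = (60.7/-1)·log₁₀(97.6/21.3) = -40.1 mV
Vm = (Σ gᵢEᵢ)/(Σ gᵢ) = (17·-76.4 + 2.5·45.9 + 17·-40.1) / (17 + 2.5 + 17)
= -1865.75 / 36.5 = -51.12 mV

-51 mV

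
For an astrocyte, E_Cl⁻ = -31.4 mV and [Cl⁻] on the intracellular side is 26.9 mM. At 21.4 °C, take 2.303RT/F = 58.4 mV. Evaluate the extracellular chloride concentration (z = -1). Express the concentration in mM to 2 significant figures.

93 mM

Nernst: E = (58.4/-1) · log₁₀([out]/[in]), so log₁₀([out]/[in]) = -31.4 × -1 / 58.4 = 0.5377.
[out]/[in] = 10^(0.5377) = 3.449.
[out] = 3.449 × 26.9 = 92.77 mM.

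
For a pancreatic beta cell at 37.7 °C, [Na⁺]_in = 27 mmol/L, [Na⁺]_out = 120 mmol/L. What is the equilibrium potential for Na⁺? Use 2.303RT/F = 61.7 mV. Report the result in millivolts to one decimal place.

40.0 mV

E = (61.7/z) · log₁₀([Na⁺]_out/[Na⁺]_in) with z = +1.
= (61.7/1) · log₁₀(120/27) = 61.70 · log₁₀(4.444)
= 61.70 · (0.6478) = 39.97 mV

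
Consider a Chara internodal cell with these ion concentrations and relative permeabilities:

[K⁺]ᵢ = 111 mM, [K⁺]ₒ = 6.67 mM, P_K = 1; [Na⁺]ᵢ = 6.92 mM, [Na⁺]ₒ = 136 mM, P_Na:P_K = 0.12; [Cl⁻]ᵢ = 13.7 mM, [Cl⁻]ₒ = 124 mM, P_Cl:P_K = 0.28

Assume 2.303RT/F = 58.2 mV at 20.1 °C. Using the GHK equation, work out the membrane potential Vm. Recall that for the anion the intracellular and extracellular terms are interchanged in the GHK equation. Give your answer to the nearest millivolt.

-43 mV

Vm = 58.2 · log₁₀[(Σ P·[cation]ₒ + Σ P·[anion]ᵢ) / (Σ P·[cation]ᵢ + Σ P·[anion]ₒ)]
Numerator = 1×6.67 + 0.12×136 + 0.28×13.7 = 26.83
Denominator = 1×111 + 0.12×6.92 + 0.28×124 = 146.6
Vm = 58.2 · log₁₀(0.18305) = 58.2 × (-0.7374) = -42.92 mV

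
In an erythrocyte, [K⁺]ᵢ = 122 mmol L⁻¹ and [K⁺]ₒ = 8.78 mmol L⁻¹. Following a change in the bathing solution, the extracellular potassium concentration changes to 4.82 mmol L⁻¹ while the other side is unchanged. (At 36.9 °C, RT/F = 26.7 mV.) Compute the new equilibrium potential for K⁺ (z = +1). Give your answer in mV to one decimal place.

After the shift: [K⁺]_out = 4.82, [K⁺]_in = 122 mmol L⁻¹.
E_new = (26.7/1)·ln(4.82/122) = 26.70 · (-3.2312) = -86.27 mV

-86.3 mV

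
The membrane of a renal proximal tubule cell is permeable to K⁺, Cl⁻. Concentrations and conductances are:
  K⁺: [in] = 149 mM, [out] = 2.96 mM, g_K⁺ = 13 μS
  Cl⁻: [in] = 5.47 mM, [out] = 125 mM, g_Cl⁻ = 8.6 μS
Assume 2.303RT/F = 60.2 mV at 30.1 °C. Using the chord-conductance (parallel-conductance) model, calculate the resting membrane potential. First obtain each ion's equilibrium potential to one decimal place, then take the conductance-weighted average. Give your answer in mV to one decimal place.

-94.3 mV

E_K⁺ = (60.2/1)·log₁₀(2.96/149) = -102.5 mV
E_Cl⁻ = (60.2/-1)·log₁₀(125/5.47) = -81.8 mV
Vm = (Σ gᵢEᵢ)/(Σ gᵢ) = (13·-102.5 + 8.6·-81.8) / (13 + 8.6)
= -2035.98 / 21.6 = -94.26 mV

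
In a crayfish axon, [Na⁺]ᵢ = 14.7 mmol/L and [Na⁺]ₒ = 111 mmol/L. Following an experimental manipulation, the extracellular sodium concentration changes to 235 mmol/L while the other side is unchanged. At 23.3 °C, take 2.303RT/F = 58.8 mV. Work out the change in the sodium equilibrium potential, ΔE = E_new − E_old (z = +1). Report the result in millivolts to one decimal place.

19.2 mV

E_old = (58.8/1)·log₁₀(111/14.7) = 51.63 mV
E_new = (58.8/1)·log₁₀(235/14.7) = 70.78 mV
ΔE = 70.78 − (51.63) = 19.15 mV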